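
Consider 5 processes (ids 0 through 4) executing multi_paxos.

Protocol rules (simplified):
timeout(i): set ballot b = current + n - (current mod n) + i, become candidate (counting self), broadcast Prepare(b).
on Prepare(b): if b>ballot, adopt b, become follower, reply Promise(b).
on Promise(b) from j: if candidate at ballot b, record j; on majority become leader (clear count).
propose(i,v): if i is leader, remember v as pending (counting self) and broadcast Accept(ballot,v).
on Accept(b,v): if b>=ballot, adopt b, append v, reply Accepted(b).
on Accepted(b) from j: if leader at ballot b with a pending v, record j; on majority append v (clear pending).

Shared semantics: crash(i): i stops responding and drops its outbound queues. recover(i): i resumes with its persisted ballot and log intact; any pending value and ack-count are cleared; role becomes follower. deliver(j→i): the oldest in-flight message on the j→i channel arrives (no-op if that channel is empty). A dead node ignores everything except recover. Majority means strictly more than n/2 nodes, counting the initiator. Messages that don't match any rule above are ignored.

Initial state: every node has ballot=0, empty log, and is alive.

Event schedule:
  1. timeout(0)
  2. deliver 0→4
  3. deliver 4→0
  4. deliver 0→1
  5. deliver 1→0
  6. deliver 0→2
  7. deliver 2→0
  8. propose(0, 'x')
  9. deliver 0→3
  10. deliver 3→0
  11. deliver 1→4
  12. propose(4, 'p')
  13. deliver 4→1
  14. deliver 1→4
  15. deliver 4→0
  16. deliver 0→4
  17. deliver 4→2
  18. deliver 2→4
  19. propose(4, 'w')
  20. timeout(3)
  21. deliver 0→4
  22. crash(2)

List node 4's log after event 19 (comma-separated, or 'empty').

step 1 timeout(0): 0={cand,b=5,log=-}
step 2 deliver 0→4: 4={foll,b=5,log=-}
step 3 deliver 4→0: —
step 4 deliver 0→1: 1={foll,b=5,log=-}
step 5 deliver 1→0: 0={lead,b=5,log=-}
step 6 deliver 0→2: 2={foll,b=5,log=-}
step 7 deliver 2→0: —
step 8 propose(0,'x'): —
step 9 deliver 0→3: 3={foll,b=5,log=-}
step 10 deliver 3→0: —
step 11 deliver 1→4: —
step 12 propose(4,'p'): —
step 13 deliver 4→1: —
step 14 deliver 1→4: —
step 15 deliver 4→0: —
step 16 deliver 0→4: 4={foll,b=5,log=x}
step 17 deliver 4→2: —
step 18 deliver 2→4: —
step 19 propose(4,'w'): —

x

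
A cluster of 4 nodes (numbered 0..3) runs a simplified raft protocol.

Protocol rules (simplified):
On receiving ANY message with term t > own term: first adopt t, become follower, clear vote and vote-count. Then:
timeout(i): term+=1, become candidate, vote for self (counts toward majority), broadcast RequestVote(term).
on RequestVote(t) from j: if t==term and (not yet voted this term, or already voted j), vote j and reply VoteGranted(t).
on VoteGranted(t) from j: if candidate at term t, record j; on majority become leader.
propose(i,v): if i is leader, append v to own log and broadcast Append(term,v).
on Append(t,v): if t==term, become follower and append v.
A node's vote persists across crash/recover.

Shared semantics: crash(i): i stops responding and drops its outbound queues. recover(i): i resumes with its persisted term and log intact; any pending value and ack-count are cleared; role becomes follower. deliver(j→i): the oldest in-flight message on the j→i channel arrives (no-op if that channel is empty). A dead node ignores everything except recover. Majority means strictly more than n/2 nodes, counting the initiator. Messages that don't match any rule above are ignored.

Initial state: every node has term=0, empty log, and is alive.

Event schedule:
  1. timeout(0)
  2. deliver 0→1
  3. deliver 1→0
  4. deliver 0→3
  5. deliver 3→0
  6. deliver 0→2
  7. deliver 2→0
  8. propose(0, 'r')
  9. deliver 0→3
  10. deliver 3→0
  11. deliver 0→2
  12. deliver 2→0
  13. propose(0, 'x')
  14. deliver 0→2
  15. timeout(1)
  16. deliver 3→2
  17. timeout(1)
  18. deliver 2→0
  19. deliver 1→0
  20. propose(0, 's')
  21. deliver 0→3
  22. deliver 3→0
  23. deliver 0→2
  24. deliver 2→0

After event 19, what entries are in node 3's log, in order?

[1] timeout(0) → N0(cand t1 [-])
[2] deliver 0→1 → N1(foll t1 [-])
[3] deliver 1→0 → ∅
[4] deliver 0→3 → N3(foll t1 [-])
[5] deliver 3→0 → N0(lead t1 [-])
[6] deliver 0→2 → N2(foll t1 [-])
[7] deliver 2→0 → ∅
[8] propose(0,'r') → N0(lead t1 [r])
[9] deliver 0→3 → N3(foll t1 [r])
[10] deliver 3→0 → ∅
[11] deliver 0→2 → N2(foll t1 [r])
[12] deliver 2→0 → ∅
[13] propose(0,'x') → N0(lead t1 [r,x])
[14] deliver 0→2 → N2(foll t1 [r,x])
[15] timeout(1) → N1(cand t2 [-])
[16] deliver 3→2 → ∅
[17] timeout(1) → N1(cand t3 [-])
[18] deliver 2→0 → ∅
[19] deliver 1→0 → N0(foll t2 [r,x])

r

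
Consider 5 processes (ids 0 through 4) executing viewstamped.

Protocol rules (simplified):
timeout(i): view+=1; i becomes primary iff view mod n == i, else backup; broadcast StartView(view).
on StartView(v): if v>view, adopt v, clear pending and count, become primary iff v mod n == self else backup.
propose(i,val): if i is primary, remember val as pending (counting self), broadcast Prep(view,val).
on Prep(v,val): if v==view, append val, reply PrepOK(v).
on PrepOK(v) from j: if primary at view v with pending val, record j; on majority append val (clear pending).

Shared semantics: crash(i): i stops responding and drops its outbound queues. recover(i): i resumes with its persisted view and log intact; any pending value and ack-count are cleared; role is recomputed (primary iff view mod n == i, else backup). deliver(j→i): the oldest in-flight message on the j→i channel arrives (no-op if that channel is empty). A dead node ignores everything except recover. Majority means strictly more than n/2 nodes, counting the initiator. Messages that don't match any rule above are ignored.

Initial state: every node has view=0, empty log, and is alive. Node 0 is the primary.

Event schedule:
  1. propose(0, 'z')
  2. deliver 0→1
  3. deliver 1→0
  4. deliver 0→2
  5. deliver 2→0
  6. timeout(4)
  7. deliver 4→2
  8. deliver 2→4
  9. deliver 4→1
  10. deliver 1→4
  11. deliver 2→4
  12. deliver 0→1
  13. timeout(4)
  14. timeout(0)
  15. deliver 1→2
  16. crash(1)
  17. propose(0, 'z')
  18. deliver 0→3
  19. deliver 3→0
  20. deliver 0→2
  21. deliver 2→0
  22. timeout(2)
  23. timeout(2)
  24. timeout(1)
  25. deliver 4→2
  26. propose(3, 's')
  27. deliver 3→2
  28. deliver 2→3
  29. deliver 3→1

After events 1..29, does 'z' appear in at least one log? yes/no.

e1 propose(0,'z'): ·
e2 deliver 0→1: 1[back,v=0,z]
e3 deliver 1→0: ·
e4 deliver 0→2: 2[back,v=0,z]
e5 deliver 2→0: 0[prim,v=0,z]
e6 timeout(4): 4[back,v=1,-]
e7 deliver 4→2: 2[back,v=1,z]
e8 deliver 2→4: ·
e9 deliver 4→1: 1[prim,v=1,z]
e10 deliver 1→4: ·
e11 deliver 2→4: ·
e12 deliver 0→1: ·
e13 timeout(4): 4[back,v=2,-]
e14 timeout(0): 0[back,v=1,z]
e15 deliver 1→2: ·
e16 crash(1): 1[✗prim,v=1,z]
e17 propose(0,'z'): ·
e18 deliver 0→3: 3[back,v=0,z]
e19 deliver 3→0: ·
e20 deliver 0→2: ·
e21 deliver 2→0: ·
e22 timeout(2): 2[prim,v=2,z]
e23 timeout(2): 2[back,v=3,z]
e24 timeout(1): ·
e25 deliver 4→2: ·
e26 propose(3,'s'): ·
e27 deliver 3→2: ·
e28 deliver 2→3: 3[back,v=2,z]
e29 deliver 3→1: ·

yes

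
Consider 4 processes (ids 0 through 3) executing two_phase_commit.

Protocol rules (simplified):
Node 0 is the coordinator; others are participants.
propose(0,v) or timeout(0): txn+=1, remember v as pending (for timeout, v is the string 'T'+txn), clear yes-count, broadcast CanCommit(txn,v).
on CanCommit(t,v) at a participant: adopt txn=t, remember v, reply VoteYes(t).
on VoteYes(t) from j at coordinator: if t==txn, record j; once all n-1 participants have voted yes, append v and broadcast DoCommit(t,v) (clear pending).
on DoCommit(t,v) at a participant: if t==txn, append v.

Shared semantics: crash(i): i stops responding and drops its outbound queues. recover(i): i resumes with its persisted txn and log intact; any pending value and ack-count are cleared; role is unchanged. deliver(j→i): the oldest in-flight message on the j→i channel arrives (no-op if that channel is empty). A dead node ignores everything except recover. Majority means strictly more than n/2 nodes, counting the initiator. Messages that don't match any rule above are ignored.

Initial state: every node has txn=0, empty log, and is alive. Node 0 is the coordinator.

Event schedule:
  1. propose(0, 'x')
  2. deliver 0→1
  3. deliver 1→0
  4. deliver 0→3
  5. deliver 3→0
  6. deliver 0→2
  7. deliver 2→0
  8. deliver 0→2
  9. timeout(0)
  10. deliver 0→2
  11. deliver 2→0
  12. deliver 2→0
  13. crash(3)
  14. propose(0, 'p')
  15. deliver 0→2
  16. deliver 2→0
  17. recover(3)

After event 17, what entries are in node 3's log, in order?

empty

[1] propose(0,'x') → N0(coor t1 [-])
[2] deliver 0→1 → N1(part t1 [-])
[3] deliver 1→0 → ∅
[4] deliver 0→3 → N3(part t1 [-])
[5] deliver 3→0 → ∅
[6] deliver 0→2 → N2(part t1 [-])
[7] deliver 2→0 → N0(coor t1 [x])
[8] deliver 0→2 → N2(part t1 [x])
[9] timeout(0) → N0(coor t2 [x])
[10] deliver 0→2 → N2(part t2 [x])
[11] deliver 2→0 → ∅
[12] deliver 2→0 → ∅
[13] crash(3) → N3(✗part t1 [-])
[14] propose(0,'p') → N0(coor t3 [x])
[15] deliver 0→2 → N2(part t3 [x])
[16] deliver 2→0 → ∅
[17] recover(3) → N3(part t1 [-])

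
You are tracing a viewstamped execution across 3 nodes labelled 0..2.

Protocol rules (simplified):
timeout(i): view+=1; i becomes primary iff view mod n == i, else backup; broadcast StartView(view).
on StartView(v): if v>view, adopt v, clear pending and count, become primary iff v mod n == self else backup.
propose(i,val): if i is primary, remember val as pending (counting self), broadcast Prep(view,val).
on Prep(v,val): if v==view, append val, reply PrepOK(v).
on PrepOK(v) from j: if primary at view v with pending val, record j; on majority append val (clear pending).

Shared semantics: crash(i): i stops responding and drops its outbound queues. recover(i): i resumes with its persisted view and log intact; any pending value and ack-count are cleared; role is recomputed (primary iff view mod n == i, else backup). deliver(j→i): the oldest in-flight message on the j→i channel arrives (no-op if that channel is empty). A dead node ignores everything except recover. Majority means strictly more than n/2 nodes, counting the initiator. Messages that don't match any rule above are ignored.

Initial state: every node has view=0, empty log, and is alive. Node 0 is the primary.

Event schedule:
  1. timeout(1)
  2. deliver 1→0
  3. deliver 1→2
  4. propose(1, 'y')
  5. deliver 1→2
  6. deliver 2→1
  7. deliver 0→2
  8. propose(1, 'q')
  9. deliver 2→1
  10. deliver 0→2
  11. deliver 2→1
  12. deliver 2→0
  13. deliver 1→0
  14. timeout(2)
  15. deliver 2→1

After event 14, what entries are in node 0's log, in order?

e1 timeout(1): 1[prim,v=1,-]
e2 deliver 1→0: 0[back,v=1,-]
e3 deliver 1→2: 2[back,v=1,-]
e4 propose(1,'y'): ·
e5 deliver 1→2: 2[back,v=1,y]
e6 deliver 2→1: 1[prim,v=1,y]
e7 deliver 0→2: ·
e8 propose(1,'q'): ·
e9 deliver 2→1: ·
e10 deliver 0→2: ·
e11 deliver 2→1: ·
e12 deliver 2→0: ·
e13 deliver 1→0: 0[back,v=1,y]
e14 timeout(2): 2[prim,v=2,y]

y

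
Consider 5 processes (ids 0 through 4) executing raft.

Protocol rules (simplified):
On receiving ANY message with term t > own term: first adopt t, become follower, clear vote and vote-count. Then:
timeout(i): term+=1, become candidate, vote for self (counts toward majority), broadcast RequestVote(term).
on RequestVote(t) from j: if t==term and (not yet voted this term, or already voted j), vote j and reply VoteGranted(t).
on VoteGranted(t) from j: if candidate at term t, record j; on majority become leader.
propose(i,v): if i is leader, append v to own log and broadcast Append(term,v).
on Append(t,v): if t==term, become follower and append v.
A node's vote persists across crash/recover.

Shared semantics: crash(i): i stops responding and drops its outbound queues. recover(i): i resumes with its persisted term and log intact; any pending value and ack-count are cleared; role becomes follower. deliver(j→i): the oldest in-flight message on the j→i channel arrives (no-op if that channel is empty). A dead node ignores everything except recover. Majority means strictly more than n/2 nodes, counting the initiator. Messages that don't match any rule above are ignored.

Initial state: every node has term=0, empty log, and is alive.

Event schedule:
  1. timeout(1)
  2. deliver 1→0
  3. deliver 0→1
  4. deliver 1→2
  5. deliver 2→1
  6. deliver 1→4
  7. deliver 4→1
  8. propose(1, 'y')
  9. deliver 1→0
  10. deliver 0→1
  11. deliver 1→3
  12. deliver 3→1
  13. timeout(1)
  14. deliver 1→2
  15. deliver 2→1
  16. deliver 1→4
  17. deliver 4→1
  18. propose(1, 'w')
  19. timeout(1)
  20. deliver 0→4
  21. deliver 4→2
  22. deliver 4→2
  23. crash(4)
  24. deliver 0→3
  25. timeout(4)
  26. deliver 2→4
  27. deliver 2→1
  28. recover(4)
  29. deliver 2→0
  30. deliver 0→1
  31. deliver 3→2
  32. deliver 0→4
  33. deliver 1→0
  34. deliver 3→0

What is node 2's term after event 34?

[1] timeout(1) → N1(cand t1 [-])
[2] deliver 1→0 → N0(foll t1 [-])
[3] deliver 0→1 → ∅
[4] deliver 1→2 → N2(foll t1 [-])
[5] deliver 2→1 → N1(lead t1 [-])
[6] deliver 1→4 → N4(foll t1 [-])
[7] deliver 4→1 → ∅
[8] propose(1,'y') → N1(lead t1 [y])
[9] deliver 1→0 → N0(foll t1 [y])
[10] deliver 0→1 → ∅
[11] deliver 1→3 → N3(foll t1 [-])
[12] deliver 3→1 → ∅
[13] timeout(1) → N1(cand t2 [y])
[14] deliver 1→2 → N2(foll t1 [y])
[15] deliver 2→1 → ∅
[16] deliver 1→4 → N4(foll t1 [y])
[17] deliver 4→1 → ∅
[18] propose(1,'w') → ∅
[19] timeout(1) → N1(cand t3 [y])
[20] deliver 0→4 → ∅
[21] deliver 4→2 → ∅
[22] deliver 4→2 → ∅
[23] crash(4) → N4(✗foll t1 [y])
[24] deliver 0→3 → ∅
[25] timeout(4) → ∅
[26] deliver 2→4 → ∅
[27] deliver 2→1 → ∅
[28] recover(4) → N4(foll t1 [y])
[29] deliver 2→0 → ∅
[30] deliver 0→1 → ∅
[31] deliver 3→2 → ∅
[32] deliver 0→4 → ∅
[33] deliver 1→0 → N0(foll t2 [y])
[34] deliver 3→0 → ∅

1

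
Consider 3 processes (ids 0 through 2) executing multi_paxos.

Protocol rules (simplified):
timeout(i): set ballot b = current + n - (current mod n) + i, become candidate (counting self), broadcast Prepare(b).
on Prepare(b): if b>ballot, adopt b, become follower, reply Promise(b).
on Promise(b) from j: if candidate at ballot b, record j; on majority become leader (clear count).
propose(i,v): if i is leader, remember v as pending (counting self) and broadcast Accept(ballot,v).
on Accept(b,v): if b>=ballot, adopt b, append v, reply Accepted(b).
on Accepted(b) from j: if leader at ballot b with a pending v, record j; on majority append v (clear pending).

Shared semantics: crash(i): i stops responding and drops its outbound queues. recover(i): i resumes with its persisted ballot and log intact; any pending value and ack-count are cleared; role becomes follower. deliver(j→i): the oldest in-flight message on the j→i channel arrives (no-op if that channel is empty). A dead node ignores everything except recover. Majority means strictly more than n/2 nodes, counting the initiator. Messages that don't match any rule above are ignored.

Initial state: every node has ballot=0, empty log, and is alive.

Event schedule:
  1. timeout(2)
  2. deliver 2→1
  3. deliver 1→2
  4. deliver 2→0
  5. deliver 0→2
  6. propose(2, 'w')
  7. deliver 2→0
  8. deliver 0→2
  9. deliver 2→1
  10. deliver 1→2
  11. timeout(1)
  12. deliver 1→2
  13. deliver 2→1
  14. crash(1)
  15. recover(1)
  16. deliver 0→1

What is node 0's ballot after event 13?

e1 timeout(2): 2[cand,b=5,-]
e2 deliver 2→1: 1[foll,b=5,-]
e3 deliver 1→2: 2[lead,b=5,-]
e4 deliver 2→0: 0[foll,b=5,-]
e5 deliver 0→2: ·
e6 propose(2,'w'): ·
e7 deliver 2→0: 0[foll,b=5,w]
e8 deliver 0→2: 2[lead,b=5,w]
e9 deliver 2→1: 1[foll,b=5,w]
e10 deliver 1→2: ·
e11 timeout(1): 1[cand,b=7,w]
e12 deliver 1→2: 2[foll,b=7,w]
e13 deliver 2→1: 1[lead,b=7,w]

5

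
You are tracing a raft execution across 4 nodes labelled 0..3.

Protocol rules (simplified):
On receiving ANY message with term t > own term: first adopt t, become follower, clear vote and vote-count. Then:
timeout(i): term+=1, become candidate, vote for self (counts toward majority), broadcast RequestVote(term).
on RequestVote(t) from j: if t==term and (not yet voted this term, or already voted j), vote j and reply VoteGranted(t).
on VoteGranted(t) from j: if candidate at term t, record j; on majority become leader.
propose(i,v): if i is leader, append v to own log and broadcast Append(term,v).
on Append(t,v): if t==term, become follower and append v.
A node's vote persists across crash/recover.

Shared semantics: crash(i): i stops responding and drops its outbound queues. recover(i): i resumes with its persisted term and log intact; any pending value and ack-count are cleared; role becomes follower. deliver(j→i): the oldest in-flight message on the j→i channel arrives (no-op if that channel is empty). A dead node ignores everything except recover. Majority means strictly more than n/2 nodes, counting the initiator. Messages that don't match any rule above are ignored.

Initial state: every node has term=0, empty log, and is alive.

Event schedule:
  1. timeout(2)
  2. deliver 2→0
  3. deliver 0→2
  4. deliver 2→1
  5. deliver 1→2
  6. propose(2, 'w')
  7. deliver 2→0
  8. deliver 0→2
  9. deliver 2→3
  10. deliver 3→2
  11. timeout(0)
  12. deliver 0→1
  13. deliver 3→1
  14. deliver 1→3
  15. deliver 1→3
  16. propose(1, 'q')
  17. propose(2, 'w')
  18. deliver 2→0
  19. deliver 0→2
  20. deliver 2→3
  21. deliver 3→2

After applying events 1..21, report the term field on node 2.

2

[1] timeout(2) → N2(cand t1 [-])
[2] deliver 2→0 → N0(foll t1 [-])
[3] deliver 0→2 → ∅
[4] deliver 2→1 → N1(foll t1 [-])
[5] deliver 1→2 → N2(lead t1 [-])
[6] propose(2,'w') → N2(lead t1 [w])
[7] deliver 2→0 → N0(foll t1 [w])
[8] deliver 0→2 → ∅
[9] deliver 2→3 → N3(foll t1 [-])
[10] deliver 3→2 → ∅
[11] timeout(0) → N0(cand t2 [w])
[12] deliver 0→1 → N1(foll t2 [-])
[13] deliver 3→1 → ∅
[14] deliver 1→3 → ∅
[15] deliver 1→3 → ∅
[16] propose(1,'q') → ∅
[17] propose(2,'w') → N2(lead t1 [w,w])
[18] deliver 2→0 → ∅
[19] deliver 0→2 → N2(foll t2 [w,w])
[20] deliver 2→3 → N3(foll t1 [w])
[21] deliver 3→2 → ∅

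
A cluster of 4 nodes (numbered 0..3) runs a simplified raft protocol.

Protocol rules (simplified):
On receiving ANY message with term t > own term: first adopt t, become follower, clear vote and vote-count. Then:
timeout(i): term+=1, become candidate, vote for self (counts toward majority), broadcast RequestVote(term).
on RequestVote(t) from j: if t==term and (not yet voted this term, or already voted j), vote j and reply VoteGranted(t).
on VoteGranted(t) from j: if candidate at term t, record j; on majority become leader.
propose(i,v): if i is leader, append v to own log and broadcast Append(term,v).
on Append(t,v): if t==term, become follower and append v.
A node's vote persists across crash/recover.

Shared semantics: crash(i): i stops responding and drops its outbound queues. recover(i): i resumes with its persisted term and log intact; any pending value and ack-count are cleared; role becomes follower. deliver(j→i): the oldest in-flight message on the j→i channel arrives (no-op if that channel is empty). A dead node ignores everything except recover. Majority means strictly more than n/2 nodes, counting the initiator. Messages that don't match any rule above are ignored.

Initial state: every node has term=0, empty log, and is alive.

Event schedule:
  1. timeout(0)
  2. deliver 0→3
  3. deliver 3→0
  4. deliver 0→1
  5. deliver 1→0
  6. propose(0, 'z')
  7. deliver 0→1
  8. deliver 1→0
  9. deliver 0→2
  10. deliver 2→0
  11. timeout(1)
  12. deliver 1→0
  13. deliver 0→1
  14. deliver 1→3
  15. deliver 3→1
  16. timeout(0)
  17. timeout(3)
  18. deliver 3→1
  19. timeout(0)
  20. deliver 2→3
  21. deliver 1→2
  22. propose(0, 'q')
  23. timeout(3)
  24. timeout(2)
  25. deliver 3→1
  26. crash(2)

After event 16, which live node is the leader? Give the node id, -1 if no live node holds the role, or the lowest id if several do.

1

step 1 timeout(0): 0={cand,t=1,log=-}
step 2 deliver 0→3: 3={foll,t=1,log=-}
step 3 deliver 3→0: —
step 4 deliver 0→1: 1={foll,t=1,log=-}
step 5 deliver 1→0: 0={lead,t=1,log=-}
step 6 propose(0,'z'): 0={lead,t=1,log=z}
step 7 deliver 0→1: 1={foll,t=1,log=z}
step 8 deliver 1→0: —
step 9 deliver 0→2: 2={foll,t=1,log=-}
step 10 deliver 2→0: —
step 11 timeout(1): 1={cand,t=2,log=z}
step 12 deliver 1→0: 0={foll,t=2,log=z}
step 13 deliver 0→1: —
step 14 deliver 1→3: 3={foll,t=2,log=-}
step 15 deliver 3→1: 1={lead,t=2,log=z}
step 16 timeout(0): 0={cand,t=3,log=z}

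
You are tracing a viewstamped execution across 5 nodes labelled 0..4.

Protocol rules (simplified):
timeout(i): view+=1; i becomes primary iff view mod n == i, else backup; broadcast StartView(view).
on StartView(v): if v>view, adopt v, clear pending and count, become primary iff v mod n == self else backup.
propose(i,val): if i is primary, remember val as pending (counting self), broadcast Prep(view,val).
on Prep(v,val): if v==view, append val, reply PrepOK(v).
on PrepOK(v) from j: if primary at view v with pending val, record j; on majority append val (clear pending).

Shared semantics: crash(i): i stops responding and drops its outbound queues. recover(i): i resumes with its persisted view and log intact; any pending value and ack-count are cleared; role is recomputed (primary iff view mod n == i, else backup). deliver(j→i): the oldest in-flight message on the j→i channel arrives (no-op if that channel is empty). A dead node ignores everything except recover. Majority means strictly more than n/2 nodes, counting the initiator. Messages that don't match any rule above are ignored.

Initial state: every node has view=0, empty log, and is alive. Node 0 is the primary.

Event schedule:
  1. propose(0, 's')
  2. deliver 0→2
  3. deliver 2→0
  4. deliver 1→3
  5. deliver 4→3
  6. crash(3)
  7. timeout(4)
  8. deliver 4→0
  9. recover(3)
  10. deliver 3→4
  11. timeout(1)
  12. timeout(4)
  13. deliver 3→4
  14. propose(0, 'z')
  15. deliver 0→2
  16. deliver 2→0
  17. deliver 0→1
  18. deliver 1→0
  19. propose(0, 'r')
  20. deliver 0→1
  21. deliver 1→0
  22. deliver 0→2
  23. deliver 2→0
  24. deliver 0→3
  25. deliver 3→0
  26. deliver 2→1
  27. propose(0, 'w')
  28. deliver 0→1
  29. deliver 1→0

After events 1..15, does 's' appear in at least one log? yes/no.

yes

1. propose(0,'s'):  nop
2. deliver 0→2:  <2:back v0 s>
3. deliver 2→0:  nop
4. deliver 1→3:  nop
5. deliver 4→3:  nop
6. crash(3):  <3:✗back v0 ->
7. timeout(4):  <4:back v1 ->
8. deliver 4→0:  <0:back v1 ->
9. recover(3):  <3:back v0 ->
10. deliver 3→4:  nop
11. timeout(1):  <1:prim v1 ->
12. timeout(4):  <4:back v2 ->
13. deliver 3→4:  nop
14. propose(0,'z'):  nop
15. deliver 0→2:  nop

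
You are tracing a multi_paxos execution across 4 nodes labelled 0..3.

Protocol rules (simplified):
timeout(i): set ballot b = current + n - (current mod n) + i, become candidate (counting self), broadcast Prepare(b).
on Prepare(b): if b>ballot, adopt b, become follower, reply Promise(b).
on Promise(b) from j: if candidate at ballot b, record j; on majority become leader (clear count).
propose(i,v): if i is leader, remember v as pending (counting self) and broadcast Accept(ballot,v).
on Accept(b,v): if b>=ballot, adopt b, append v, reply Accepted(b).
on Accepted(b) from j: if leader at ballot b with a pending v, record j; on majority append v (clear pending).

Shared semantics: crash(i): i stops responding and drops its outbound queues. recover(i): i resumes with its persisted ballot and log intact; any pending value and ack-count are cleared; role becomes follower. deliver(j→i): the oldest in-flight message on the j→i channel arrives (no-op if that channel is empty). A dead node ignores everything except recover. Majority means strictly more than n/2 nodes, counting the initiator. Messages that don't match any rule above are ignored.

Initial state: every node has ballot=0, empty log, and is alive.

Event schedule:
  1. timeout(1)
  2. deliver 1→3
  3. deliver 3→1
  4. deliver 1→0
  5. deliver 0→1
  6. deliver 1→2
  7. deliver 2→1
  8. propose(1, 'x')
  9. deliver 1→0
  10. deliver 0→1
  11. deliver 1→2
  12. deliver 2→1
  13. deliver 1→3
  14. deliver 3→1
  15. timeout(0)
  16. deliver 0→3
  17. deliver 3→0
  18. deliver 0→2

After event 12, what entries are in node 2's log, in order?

x

e1 timeout(1): 1[cand,b=5,-]
e2 deliver 1→3: 3[foll,b=5,-]
e3 deliver 3→1: ·
e4 deliver 1→0: 0[foll,b=5,-]
e5 deliver 0→1: 1[lead,b=5,-]
e6 deliver 1→2: 2[foll,b=5,-]
e7 deliver 2→1: ·
e8 propose(1,'x'): ·
e9 deliver 1→0: 0[foll,b=5,x]
e10 deliver 0→1: ·
e11 deliver 1→2: 2[foll,b=5,x]
e12 deliver 2→1: 1[lead,b=5,x]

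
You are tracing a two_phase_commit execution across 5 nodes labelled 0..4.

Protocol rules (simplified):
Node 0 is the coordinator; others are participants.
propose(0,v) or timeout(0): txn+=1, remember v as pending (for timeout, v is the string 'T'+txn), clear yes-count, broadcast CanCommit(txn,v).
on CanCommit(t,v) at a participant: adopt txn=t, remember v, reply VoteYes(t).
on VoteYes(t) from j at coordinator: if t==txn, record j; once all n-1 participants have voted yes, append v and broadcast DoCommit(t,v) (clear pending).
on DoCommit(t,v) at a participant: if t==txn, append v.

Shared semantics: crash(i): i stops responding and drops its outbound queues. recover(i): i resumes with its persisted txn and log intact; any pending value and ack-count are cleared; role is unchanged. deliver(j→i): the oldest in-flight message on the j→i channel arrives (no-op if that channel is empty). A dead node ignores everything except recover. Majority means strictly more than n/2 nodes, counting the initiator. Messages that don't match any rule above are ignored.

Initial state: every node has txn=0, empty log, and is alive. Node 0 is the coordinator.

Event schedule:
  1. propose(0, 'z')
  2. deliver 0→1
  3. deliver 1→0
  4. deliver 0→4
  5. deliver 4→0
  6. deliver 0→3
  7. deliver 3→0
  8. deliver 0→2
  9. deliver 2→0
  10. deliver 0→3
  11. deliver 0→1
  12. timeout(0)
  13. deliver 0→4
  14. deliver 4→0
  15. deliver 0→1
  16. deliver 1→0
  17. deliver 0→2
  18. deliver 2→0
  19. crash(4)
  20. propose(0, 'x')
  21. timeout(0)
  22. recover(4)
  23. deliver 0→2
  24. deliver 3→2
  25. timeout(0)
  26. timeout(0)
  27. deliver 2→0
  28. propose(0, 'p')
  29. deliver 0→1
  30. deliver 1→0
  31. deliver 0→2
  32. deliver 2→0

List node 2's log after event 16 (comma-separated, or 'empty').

empty

step 1 propose(0,'z'): 0={coor,t=1,log=-}
step 2 deliver 0→1: 1={part,t=1,log=-}
step 3 deliver 1→0: —
step 4 deliver 0→4: 4={part,t=1,log=-}
step 5 deliver 4→0: —
step 6 deliver 0→3: 3={part,t=1,log=-}
step 7 deliver 3→0: —
step 8 deliver 0→2: 2={part,t=1,log=-}
step 9 deliver 2→0: 0={coor,t=1,log=z}
step 10 deliver 0→3: 3={part,t=1,log=z}
step 11 deliver 0→1: 1={part,t=1,log=z}
step 12 timeout(0): 0={coor,t=2,log=z}
step 13 deliver 0→4: 4={part,t=1,log=z}
step 14 deliver 4→0: —
step 15 deliver 0→1: 1={part,t=2,log=z}
step 16 deliver 1→0: —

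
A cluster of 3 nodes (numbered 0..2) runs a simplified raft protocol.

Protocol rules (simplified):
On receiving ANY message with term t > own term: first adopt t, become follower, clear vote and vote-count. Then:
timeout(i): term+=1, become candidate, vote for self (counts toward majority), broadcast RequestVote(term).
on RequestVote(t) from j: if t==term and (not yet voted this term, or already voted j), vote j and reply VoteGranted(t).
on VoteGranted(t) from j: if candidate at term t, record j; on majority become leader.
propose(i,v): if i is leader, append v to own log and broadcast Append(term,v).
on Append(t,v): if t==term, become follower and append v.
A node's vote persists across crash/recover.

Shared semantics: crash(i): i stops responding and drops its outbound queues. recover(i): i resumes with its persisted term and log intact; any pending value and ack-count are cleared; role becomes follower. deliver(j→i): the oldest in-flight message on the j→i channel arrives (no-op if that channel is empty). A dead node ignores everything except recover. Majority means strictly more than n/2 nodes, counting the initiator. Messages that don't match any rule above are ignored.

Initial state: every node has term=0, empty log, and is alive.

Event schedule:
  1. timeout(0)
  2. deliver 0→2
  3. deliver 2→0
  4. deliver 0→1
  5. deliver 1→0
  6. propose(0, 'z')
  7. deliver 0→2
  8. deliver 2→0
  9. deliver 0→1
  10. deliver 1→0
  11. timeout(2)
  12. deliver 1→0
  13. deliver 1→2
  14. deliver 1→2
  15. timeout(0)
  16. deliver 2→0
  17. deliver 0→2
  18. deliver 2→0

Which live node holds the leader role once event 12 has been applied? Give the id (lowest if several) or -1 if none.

0

e1 timeout(0): 0[cand,t=1,-]
e2 deliver 0→2: 2[foll,t=1,-]
e3 deliver 2→0: 0[lead,t=1,-]
e4 deliver 0→1: 1[foll,t=1,-]
e5 deliver 1→0: ·
e6 propose(0,'z'): 0[lead,t=1,z]
e7 deliver 0→2: 2[foll,t=1,z]
e8 deliver 2→0: ·
e9 deliver 0→1: 1[foll,t=1,z]
e10 deliver 1→0: ·
e11 timeout(2): 2[cand,t=2,z]
e12 deliver 1→0: ·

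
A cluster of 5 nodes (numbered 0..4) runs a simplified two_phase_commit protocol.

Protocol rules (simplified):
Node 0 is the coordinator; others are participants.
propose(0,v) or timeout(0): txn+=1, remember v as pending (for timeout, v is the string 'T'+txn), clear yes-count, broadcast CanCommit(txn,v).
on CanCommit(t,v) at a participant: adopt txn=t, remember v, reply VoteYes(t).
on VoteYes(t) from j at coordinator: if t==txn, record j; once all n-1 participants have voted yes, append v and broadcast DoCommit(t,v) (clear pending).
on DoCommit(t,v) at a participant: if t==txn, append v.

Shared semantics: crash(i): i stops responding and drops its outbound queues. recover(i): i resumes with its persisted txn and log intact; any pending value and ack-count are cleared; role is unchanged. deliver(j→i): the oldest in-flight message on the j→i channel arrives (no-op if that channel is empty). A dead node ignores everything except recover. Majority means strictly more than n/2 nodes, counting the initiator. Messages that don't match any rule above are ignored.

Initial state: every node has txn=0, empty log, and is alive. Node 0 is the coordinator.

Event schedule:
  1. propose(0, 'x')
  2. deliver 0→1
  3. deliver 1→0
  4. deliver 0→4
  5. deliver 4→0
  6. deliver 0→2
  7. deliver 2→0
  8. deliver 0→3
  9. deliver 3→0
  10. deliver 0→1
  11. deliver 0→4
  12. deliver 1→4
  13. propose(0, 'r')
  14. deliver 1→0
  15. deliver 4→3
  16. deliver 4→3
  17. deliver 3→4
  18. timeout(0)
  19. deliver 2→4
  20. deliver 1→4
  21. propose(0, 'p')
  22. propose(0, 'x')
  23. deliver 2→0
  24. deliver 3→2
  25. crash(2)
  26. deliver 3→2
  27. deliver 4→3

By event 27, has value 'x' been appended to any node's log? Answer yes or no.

yes

step 1 propose(0,'x'): 0={coor,t=1,log=-}
step 2 deliver 0→1: 1={part,t=1,log=-}
step 3 deliver 1→0: —
step 4 deliver 0→4: 4={part,t=1,log=-}
step 5 deliver 4→0: —
step 6 deliver 0→2: 2={part,t=1,log=-}
step 7 deliver 2→0: —
step 8 deliver 0→3: 3={part,t=1,log=-}
step 9 deliver 3→0: 0={coor,t=1,log=x}
step 10 deliver 0→1: 1={part,t=1,log=x}
step 11 deliver 0→4: 4={part,t=1,log=x}
step 12 deliver 1→4: —
step 13 propose(0,'r'): 0={coor,t=2,log=x}
step 14 deliver 1→0: —
step 15 deliver 4→3: —
step 16 deliver 4→3: —
step 17 deliver 3→4: —
step 18 timeout(0): 0={coor,t=3,log=x}
step 19 deliver 2→4: —
step 20 deliver 1→4: —
step 21 propose(0,'p'): 0={coor,t=4,log=x}
step 22 propose(0,'x'): 0={coor,t=5,log=x}
step 23 deliver 2→0: —
step 24 deliver 3→2: —
step 25 crash(2): 2={✗part,t=1,log=-}
step 26 deliver 3→2: —
step 27 deliver 4→3: —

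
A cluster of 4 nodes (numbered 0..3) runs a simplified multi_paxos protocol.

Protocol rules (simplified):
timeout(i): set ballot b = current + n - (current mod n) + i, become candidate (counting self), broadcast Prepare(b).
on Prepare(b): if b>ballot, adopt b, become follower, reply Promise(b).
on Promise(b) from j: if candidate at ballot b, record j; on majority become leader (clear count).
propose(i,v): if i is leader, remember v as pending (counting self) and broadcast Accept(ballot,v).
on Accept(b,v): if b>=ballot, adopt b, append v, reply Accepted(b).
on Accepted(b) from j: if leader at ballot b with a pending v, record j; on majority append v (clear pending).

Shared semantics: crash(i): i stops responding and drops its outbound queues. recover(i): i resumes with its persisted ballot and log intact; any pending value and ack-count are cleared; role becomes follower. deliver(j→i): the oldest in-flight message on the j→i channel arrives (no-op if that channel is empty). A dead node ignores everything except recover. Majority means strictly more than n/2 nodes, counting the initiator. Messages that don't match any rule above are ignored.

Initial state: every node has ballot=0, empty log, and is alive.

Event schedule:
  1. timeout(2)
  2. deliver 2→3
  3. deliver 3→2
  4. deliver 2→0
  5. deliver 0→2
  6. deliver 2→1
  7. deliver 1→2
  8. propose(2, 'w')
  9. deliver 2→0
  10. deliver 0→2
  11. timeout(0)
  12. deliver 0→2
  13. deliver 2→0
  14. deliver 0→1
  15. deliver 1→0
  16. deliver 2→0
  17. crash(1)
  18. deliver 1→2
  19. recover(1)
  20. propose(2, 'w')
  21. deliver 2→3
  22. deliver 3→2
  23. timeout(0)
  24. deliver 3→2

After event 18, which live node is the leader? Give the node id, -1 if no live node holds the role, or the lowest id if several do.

[1] timeout(2) → N2(cand b6 [-])
[2] deliver 2→3 → N3(foll b6 [-])
[3] deliver 3→2 → ∅
[4] deliver 2→0 → N0(foll b6 [-])
[5] deliver 0→2 → N2(lead b6 [-])
[6] deliver 2→1 → N1(foll b6 [-])
[7] deliver 1→2 → ∅
[8] propose(2,'w') → ∅
[9] deliver 2→0 → N0(foll b6 [w])
[10] deliver 0→2 → ∅
[11] timeout(0) → N0(cand b8 [w])
[12] deliver 0→2 → N2(foll b8 [-])
[13] deliver 2→0 → ∅
[14] deliver 0→1 → N1(foll b8 [-])
[15] deliver 1→0 → N0(lead b8 [w])
[16] deliver 2→0 → ∅
[17] crash(1) → N1(✗foll b8 [-])
[18] deliver 1→2 → ∅

0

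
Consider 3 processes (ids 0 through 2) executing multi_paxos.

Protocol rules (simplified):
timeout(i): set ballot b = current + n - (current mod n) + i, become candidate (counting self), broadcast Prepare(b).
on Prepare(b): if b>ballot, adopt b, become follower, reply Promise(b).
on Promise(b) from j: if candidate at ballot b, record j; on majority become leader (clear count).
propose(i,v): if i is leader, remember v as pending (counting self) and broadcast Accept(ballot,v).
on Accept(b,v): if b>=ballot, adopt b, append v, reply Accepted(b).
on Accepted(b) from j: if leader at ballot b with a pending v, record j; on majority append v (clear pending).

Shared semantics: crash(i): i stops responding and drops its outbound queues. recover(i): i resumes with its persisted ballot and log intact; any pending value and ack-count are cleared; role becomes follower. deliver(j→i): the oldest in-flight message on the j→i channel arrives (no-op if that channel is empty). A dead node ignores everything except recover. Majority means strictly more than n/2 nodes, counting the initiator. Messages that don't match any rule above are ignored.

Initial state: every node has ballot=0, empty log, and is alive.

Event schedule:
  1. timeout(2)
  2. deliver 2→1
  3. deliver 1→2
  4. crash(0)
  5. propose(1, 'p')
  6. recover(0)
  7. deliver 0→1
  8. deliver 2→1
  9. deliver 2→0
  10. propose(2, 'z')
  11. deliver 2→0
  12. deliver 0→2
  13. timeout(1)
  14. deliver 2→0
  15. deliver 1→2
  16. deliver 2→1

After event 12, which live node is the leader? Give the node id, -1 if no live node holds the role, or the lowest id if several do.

2

1. timeout(2):  <2:cand b5 ->
2. deliver 2→1:  <1:foll b5 ->
3. deliver 1→2:  <2:lead b5 ->
4. crash(0):  <0:✗foll b0 ->
5. propose(1,'p'):  nop
6. recover(0):  <0:foll b0 ->
7. deliver 0→1:  nop
8. deliver 2→1:  nop
9. deliver 2→0:  <0:foll b5 ->
10. propose(2,'z'):  nop
11. deliver 2→0:  <0:foll b5 z>
12. deliver 0→2:  nop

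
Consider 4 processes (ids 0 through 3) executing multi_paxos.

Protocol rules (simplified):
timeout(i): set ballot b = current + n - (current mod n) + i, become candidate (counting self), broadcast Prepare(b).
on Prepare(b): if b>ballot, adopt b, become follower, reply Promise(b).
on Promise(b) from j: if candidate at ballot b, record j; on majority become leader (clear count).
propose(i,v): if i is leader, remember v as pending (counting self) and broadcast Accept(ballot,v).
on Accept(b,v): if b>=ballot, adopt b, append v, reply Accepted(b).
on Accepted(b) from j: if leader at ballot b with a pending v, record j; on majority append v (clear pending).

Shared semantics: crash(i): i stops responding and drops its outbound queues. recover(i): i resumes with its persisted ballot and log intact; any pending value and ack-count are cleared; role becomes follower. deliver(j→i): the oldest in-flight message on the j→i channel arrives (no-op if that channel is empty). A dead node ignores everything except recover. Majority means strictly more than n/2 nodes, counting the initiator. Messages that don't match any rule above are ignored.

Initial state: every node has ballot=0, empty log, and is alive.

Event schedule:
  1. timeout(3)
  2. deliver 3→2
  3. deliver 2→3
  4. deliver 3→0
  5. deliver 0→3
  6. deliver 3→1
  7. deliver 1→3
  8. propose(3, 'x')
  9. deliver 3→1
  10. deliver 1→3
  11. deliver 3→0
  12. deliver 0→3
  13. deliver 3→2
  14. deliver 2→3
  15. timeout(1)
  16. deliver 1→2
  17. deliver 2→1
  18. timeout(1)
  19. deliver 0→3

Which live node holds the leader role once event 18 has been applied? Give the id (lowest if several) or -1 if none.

e1 timeout(3): 3[cand,b=7,-]
e2 deliver 3→2: 2[foll,b=7,-]
e3 deliver 2→3: ·
e4 deliver 3→0: 0[foll,b=7,-]
e5 deliver 0→3: 3[lead,b=7,-]
e6 deliver 3→1: 1[foll,b=7,-]
e7 deliver 1→3: ·
e8 propose(3,'x'): ·
e9 deliver 3→1: 1[foll,b=7,x]
e10 deliver 1→3: ·
e11 deliver 3→0: 0[foll,b=7,x]
e12 deliver 0→3: 3[lead,b=7,x]
e13 deliver 3→2: 2[foll,b=7,x]
e14 deliver 2→3: ·
e15 timeout(1): 1[cand,b=9,x]
e16 deliver 1→2: 2[foll,b=9,x]
e17 deliver 2→1: ·
e18 timeout(1): 1[cand,b=13,x]

3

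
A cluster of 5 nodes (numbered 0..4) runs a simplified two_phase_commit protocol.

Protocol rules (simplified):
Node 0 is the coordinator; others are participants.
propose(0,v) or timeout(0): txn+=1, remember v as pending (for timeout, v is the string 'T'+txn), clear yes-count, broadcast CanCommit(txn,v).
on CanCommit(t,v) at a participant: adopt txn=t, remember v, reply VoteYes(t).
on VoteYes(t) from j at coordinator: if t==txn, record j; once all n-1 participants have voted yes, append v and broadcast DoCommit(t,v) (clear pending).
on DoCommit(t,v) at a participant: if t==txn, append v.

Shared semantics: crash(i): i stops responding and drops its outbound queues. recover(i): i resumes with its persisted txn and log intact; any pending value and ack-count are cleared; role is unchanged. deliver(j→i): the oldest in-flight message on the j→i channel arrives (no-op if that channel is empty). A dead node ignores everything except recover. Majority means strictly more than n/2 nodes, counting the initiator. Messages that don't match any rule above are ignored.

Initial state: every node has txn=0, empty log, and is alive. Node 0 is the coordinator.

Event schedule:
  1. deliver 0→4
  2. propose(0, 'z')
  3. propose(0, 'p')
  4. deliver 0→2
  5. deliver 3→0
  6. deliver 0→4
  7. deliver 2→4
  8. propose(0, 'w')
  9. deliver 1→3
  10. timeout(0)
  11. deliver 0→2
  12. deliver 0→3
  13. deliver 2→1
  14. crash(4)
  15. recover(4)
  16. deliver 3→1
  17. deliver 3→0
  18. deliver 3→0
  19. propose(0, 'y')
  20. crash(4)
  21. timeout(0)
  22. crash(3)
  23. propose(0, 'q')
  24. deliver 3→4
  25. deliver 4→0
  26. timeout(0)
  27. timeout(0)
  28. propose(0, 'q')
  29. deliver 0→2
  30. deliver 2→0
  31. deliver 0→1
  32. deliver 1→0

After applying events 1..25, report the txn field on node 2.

2

e1 deliver 0→4: ·
e2 propose(0,'z'): 0[coor,t=1,-]
e3 propose(0,'p'): 0[coor,t=2,-]
e4 deliver 0→2: 2[part,t=1,-]
e5 deliver 3→0: ·
e6 deliver 0→4: 4[part,t=1,-]
e7 deliver 2→4: ·
e8 propose(0,'w'): 0[coor,t=3,-]
e9 deliver 1→3: ·
e10 timeout(0): 0[coor,t=4,-]
e11 deliver 0→2: 2[part,t=2,-]
e12 deliver 0→3: 3[part,t=1,-]
e13 deliver 2→1: ·
e14 crash(4): 4[✗part,t=1,-]
e15 recover(4): 4[part,t=1,-]
e16 deliver 3→1: ·
e17 deliver 3→0: ·
e18 deliver 3→0: ·
e19 propose(0,'y'): 0[coor,t=5,-]
e20 crash(4): 4[✗part,t=1,-]
e21 timeout(0): 0[coor,t=6,-]
e22 crash(3): 3[✗part,t=1,-]
e23 propose(0,'q'): 0[coor,t=7,-]
e24 deliver 3→4: ·
e25 deliver 4→0: ·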